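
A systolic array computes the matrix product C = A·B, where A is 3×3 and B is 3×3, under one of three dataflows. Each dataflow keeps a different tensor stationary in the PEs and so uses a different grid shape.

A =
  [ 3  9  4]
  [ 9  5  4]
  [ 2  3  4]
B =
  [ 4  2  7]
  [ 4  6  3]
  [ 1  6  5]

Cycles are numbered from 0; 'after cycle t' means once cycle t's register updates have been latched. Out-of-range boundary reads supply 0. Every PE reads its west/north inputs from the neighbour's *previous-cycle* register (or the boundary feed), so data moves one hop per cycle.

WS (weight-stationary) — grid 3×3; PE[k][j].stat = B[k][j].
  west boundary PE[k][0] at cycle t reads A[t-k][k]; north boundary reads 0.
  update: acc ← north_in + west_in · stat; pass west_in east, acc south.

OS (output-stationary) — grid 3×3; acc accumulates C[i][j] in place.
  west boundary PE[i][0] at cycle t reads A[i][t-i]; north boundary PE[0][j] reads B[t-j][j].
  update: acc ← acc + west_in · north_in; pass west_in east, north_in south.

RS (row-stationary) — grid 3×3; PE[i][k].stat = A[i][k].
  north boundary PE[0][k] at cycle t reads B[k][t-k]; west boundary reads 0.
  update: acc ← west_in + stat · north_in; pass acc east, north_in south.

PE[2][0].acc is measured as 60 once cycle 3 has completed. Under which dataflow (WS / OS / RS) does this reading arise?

Under WS (3×3), PE[2][0]:
  after 0 — PE[2][0] acc=0, pass-E 0, pass-S 0
  after 1 — PE[2][0] acc=0, pass-E 0, pass-S 0
  after 2 — PE[2][0] acc=52, pass-E 4, pass-S 52
  after 3 — PE[2][0] acc=60, pass-E 4, pass-S 60
Under OS (3×3), PE[2][0]:
  after 0 — PE[2][0] acc=0, pass-E 0, pass-S 0
  after 1 — PE[2][0] acc=0, pass-E 0, pass-S 0
  after 2 — PE[2][0] acc=8, pass-E 2, pass-S 4
  after 3 — PE[2][0] acc=20, pass-E 3, pass-S 4
Under RS (3×3), PE[2][0]:
  after 0 — PE[2][0] acc=0, pass-E 0, pass-S 0
  after 1 — PE[2][0] acc=0, pass-E 0, pass-S 0
  after 2 — PE[2][0] acc=8, pass-E 8, pass-S 4
  after 3 — PE[2][0] acc=4, pass-E 4, pass-S 2

dataflow = WS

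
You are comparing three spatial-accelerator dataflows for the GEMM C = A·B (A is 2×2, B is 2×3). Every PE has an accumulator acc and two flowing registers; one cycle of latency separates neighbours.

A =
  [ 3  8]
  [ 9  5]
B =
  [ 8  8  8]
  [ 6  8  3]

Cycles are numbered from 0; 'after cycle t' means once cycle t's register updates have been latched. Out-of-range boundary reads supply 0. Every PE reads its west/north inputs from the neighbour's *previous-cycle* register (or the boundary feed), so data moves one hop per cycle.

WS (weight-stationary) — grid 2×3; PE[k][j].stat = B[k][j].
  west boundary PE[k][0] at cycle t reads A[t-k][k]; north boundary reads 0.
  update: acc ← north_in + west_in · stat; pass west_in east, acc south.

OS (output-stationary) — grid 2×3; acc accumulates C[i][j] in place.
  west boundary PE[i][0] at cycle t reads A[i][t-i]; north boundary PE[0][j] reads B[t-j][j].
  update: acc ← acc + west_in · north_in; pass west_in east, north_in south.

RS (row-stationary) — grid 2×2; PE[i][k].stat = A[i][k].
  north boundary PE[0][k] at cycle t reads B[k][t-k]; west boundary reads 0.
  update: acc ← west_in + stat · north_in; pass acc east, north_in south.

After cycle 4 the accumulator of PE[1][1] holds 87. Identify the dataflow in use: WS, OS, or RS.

dataflow = RS

— WS: 2×3; PE[1][1] trace:
  step 0 · PE1,1: acc=0; fwd→0 fwd↓0
  step 1 · PE1,1: acc=0; fwd→0 fwd↓0
  step 2 · PE1,1: acc=88; fwd→8 fwd↓88
  step 3 · PE1,1: acc=112; fwd→5 fwd↓112
  step 4 · PE1,1: acc=0; fwd→0 fwd↓0
— OS: 2×3; PE[1][1] trace:
  step 0 · PE1,1: acc=0; fwd→0 fwd↓0
  step 1 · PE1,1: acc=0; fwd→0 fwd↓0
  step 2 · PE1,1: acc=72; fwd→9 fwd↓8
  step 3 · PE1,1: acc=112; fwd→5 fwd↓8
  step 4 · PE1,1: acc=112; fwd→0 fwd↓0
— RS: 2×2; PE[1][1] trace:
  step 0 · PE1,1: acc=0; fwd→0 fwd↓0
  step 1 · PE1,1: acc=0; fwd→0 fwd↓0
  step 2 · PE1,1: acc=102; fwd→102 fwd↓6
  step 3 · PE1,1: acc=112; fwd→112 fwd↓8
  step 4 · PE1,1: acc=87; fwd→87 fwd↓3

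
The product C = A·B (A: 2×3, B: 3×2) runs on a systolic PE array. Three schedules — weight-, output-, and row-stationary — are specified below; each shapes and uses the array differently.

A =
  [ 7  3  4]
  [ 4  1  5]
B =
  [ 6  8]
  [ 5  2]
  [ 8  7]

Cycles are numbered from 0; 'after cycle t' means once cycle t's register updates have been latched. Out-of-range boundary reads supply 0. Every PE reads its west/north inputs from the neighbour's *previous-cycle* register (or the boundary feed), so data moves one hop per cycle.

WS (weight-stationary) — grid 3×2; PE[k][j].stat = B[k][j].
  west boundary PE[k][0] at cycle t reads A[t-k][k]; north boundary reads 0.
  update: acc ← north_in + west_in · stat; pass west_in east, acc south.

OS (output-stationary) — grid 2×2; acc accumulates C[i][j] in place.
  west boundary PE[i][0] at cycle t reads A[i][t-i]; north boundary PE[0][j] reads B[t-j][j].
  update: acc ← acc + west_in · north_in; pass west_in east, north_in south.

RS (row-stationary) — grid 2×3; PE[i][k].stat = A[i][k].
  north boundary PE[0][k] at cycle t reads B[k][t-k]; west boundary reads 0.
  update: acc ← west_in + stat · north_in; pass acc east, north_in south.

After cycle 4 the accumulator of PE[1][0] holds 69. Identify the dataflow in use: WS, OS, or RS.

— WS: 3×2; PE[1][0] trace:
  [0] (1,0) acc=0 (h:0 v:0)
  [1] (1,0) acc=57 (h:3 v:57)
  [2] (1,0) acc=29 (h:1 v:29)
  [3] (1,0) acc=0 (h:0 v:0)
  [4] (1,0) acc=0 (h:0 v:0)
— OS: 2×2; PE[1][0] trace:
  [0] (1,0) acc=0 (h:0 v:0)
  [1] (1,0) acc=24 (h:4 v:6)
  [2] (1,0) acc=29 (h:1 v:5)
  [3] (1,0) acc=69 (h:5 v:8)
  [4] (1,0) acc=69 (h:0 v:0)
— RS: 2×3; PE[1][0] trace:
  [0] (1,0) acc=0 (h:0 v:0)
  [1] (1,0) acc=24 (h:24 v:6)
  [2] (1,0) acc=32 (h:32 v:8)
  [3] (1,0) acc=0 (h:0 v:0)
  [4] (1,0) acc=0 (h:0 v:0)

dataflow = OS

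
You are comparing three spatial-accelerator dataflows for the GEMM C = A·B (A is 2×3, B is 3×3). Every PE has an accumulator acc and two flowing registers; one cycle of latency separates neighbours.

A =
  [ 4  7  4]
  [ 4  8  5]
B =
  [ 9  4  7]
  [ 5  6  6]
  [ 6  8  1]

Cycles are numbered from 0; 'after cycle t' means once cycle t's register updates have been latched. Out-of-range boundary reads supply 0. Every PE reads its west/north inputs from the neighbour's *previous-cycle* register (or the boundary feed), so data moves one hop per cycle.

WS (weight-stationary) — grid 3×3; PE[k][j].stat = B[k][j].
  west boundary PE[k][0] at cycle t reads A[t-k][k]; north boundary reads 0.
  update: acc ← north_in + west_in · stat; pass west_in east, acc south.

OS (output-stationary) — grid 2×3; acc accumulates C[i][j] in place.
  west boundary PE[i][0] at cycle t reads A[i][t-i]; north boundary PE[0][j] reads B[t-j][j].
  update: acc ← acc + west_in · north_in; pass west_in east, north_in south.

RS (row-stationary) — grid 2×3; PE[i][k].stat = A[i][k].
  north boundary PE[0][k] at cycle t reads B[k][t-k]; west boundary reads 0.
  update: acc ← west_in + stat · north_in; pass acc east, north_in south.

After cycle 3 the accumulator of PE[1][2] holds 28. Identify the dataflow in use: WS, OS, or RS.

dataflow = OS

Under WS (3×3), PE[1][2]:
  0: (1,2).acc=0  regs=<0,0>
  1: (1,2).acc=0  regs=<0,0>
  2: (1,2).acc=0  regs=<0,0>
  3: (1,2).acc=70  regs=<7,70>
Under OS (2×3), PE[1][2]:
  0: (1,2).acc=0  regs=<0,0>
  1: (1,2).acc=0  regs=<0,0>
  2: (1,2).acc=0  regs=<0,0>
  3: (1,2).acc=28  regs=<4,7>
Under RS (2×3), PE[1][2]:
  0: (1,2).acc=0  regs=<0,0>
  1: (1,2).acc=0  regs=<0,0>
  2: (1,2).acc=0  regs=<0,0>
  3: (1,2).acc=106  regs=<106,6>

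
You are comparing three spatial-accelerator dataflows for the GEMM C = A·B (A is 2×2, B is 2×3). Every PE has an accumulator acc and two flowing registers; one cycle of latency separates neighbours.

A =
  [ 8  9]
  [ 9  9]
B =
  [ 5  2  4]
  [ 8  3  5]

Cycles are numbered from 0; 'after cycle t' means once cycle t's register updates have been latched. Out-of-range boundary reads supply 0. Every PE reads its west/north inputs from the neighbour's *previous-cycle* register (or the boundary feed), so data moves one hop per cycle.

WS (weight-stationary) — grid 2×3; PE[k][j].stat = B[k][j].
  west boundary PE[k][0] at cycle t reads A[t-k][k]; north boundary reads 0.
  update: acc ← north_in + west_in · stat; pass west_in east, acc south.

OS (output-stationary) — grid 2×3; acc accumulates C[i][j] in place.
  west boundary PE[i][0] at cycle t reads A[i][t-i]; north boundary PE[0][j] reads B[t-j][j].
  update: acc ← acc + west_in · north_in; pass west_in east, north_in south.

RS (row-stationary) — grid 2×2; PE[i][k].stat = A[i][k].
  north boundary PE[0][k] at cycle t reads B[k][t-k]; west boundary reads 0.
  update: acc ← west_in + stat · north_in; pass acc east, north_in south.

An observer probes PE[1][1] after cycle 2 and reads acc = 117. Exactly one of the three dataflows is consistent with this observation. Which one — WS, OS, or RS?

dataflow = RS

Under WS (2×3), PE[1][1]:
  cycle 0: PE[1][1] → acc 0, east 0, south 0
  cycle 1: PE[1][1] → acc 0, east 0, south 0
  cycle 2: PE[1][1] → acc 43, east 9, south 43
Under OS (2×3), PE[1][1]:
  cycle 0: PE[1][1] → acc 0, east 0, south 0
  cycle 1: PE[1][1] → acc 0, east 0, south 0
  cycle 2: PE[1][1] → acc 18, east 9, south 2
Under RS (2×2), PE[1][1]:
  cycle 0: PE[1][1] → acc 0, east 0, south 0
  cycle 1: PE[1][1] → acc 0, east 0, south 0
  cycle 2: PE[1][1] → acc 117, east 117, south 8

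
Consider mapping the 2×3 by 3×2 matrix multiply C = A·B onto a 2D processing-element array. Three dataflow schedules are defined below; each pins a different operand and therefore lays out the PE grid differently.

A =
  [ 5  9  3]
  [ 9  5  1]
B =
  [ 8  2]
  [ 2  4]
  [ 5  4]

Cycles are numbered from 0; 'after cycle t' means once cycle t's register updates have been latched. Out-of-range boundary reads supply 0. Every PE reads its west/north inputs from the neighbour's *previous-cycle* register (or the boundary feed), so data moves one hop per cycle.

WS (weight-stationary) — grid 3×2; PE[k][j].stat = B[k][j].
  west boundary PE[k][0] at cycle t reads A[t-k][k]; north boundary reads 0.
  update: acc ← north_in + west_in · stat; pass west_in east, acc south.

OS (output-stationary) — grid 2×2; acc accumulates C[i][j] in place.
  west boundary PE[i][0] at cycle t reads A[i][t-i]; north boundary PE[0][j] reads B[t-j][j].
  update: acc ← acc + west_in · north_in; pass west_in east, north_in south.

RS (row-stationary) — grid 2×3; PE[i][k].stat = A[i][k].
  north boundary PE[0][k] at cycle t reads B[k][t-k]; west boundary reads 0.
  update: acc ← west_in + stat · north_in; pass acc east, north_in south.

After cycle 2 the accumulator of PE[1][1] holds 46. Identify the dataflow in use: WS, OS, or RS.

dataflow = WS

— WS: 3×2; PE[1][1] trace:
  0: (1,1).acc=0  regs=<0,0>
  1: (1,1).acc=0  regs=<0,0>
  2: (1,1).acc=46  regs=<9,46>
— OS: 2×2; PE[1][1] trace:
  0: (1,1).acc=0  regs=<0,0>
  1: (1,1).acc=0  regs=<0,0>
  2: (1,1).acc=18  regs=<9,2>
— RS: 2×3; PE[1][1] trace:
  0: (1,1).acc=0  regs=<0,0>
  1: (1,1).acc=0  regs=<0,0>
  2: (1,1).acc=82  regs=<82,2>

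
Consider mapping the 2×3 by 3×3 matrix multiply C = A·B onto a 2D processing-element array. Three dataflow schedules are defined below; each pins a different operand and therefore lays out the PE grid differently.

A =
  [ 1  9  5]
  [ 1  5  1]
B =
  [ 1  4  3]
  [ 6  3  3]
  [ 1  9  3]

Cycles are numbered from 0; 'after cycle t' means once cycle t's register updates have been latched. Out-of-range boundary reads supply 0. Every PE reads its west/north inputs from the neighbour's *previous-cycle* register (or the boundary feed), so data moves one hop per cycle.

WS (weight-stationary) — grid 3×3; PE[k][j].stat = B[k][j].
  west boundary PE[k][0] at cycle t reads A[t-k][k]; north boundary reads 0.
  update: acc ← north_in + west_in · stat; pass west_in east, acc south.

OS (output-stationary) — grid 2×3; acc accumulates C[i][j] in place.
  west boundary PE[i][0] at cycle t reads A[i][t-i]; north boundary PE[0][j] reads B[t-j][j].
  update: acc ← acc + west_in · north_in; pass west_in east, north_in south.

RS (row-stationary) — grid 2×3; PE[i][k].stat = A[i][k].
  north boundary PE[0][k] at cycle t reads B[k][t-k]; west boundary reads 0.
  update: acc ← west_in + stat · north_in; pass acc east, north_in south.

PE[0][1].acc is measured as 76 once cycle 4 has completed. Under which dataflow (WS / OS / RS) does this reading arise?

dataflow = OS

WS [3×3] PE[0][1] across cycles:
  step 0 · PE0,1: acc=0; fwd→0 fwd↓0
  step 1 · PE0,1: acc=4; fwd→1 fwd↓4
  step 2 · PE0,1: acc=4; fwd→1 fwd↓4
  step 3 · PE0,1: acc=0; fwd→0 fwd↓0
  step 4 · PE0,1: acc=0; fwd→0 fwd↓0
OS [2×3] PE[0][1] across cycles:
  step 0 · PE0,1: acc=0; fwd→0 fwd↓0
  step 1 · PE0,1: acc=4; fwd→1 fwd↓4
  step 2 · PE0,1: acc=31; fwd→9 fwd↓3
  step 3 · PE0,1: acc=76; fwd→5 fwd↓9
  step 4 · PE0,1: acc=76; fwd→0 fwd↓0
RS [2×3] PE[0][1] across cycles:
  step 0 · PE0,1: acc=0; fwd→0 fwd↓0
  step 1 · PE0,1: acc=55; fwd→55 fwd↓6
  step 2 · PE0,1: acc=31; fwd→31 fwd↓3
  step 3 · PE0,1: acc=30; fwd→30 fwd↓3
  step 4 · PE0,1: acc=0; fwd→0 fwd↓0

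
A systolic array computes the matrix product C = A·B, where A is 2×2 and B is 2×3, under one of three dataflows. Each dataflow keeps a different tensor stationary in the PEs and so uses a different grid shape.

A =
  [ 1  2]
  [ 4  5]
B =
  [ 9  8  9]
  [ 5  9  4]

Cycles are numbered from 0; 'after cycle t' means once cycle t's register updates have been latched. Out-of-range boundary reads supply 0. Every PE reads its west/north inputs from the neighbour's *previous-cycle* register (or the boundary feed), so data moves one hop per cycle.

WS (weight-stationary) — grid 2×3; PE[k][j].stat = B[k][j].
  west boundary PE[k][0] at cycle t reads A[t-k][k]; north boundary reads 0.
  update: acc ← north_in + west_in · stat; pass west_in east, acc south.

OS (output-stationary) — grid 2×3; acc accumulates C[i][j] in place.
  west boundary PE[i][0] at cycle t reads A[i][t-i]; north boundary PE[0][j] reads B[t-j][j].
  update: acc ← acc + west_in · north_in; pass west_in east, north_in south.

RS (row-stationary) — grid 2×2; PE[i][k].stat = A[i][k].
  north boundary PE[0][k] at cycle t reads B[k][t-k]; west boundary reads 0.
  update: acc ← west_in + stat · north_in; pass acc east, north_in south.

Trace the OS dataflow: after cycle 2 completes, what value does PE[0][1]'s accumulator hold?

PE[0][1].acc = 26

OS on a 2×3 grid — tracing PE[0][1] and its feeders:
  [0] (0,0) acc=9 (h:1 v:9)
  [0] (0,1) acc=0 (h:0 v:0)
  [1] (0,0) acc=19 (h:2 v:5)
  [1] (0,1) acc=8 (h:1 v:8)
  [2] (0,0) acc=19 (h:0 v:0)
  [2] (0,1) acc=26 (h:2 v:9)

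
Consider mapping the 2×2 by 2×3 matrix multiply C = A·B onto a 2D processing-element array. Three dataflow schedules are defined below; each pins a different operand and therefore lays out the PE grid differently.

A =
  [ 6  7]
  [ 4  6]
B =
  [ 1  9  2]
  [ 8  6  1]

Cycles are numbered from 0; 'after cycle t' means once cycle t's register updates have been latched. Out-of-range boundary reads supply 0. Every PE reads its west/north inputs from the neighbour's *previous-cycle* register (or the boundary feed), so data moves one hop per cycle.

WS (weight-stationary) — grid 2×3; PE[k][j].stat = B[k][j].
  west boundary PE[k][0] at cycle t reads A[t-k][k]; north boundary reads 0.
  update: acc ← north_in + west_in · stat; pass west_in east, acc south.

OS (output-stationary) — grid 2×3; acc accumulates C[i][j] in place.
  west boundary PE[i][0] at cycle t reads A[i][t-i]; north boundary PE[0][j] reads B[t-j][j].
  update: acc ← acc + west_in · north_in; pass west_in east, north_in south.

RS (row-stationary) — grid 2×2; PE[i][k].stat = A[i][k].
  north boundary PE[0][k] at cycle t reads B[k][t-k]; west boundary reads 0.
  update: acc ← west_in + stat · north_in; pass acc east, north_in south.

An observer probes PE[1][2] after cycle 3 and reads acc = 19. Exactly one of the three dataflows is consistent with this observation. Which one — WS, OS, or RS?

dataflow = WS

— WS: 2×3; PE[1][2] trace:
  t=0 PE[1][2]: acc=0 h=0 v=0
  t=1 PE[1][2]: acc=0 h=0 v=0
  t=2 PE[1][2]: acc=0 h=0 v=0
  t=3 PE[1][2]: acc=19 h=7 v=19
— OS: 2×3; PE[1][2] trace:
  t=0 PE[1][2]: acc=0 h=0 v=0
  t=1 PE[1][2]: acc=0 h=0 v=0
  t=2 PE[1][2]: acc=0 h=0 v=0
  t=3 PE[1][2]: acc=8 h=4 v=2
RS: PE[1][2] is outside its 2×2 grid.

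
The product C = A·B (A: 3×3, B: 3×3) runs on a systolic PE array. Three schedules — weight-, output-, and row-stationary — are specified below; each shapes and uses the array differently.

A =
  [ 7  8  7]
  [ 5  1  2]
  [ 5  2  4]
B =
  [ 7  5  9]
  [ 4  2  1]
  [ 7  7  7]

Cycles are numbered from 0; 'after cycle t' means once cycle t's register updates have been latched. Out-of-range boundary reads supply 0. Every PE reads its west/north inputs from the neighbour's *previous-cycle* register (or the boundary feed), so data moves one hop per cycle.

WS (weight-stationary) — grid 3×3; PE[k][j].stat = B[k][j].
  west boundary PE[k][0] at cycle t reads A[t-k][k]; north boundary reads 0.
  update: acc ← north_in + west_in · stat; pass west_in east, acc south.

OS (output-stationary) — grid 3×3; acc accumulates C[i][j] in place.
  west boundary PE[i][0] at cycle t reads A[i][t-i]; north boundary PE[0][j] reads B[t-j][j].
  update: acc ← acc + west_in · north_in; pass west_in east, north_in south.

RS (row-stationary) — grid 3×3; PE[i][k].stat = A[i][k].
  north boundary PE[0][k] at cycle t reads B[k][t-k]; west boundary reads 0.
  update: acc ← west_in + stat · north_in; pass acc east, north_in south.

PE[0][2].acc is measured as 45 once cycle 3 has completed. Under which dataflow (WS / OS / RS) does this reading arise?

dataflow = WS

— WS: 3×3; PE[0][2] trace:
  0: (0,2).acc=0  regs=<0,0>
  1: (0,2).acc=0  regs=<0,0>
  2: (0,2).acc=63  regs=<7,63>
  3: (0,2).acc=45  regs=<5,45>
— OS: 3×3; PE[0][2] trace:
  0: (0,2).acc=0  regs=<0,0>
  1: (0,2).acc=0  regs=<0,0>
  2: (0,2).acc=63  regs=<7,9>
  3: (0,2).acc=71  regs=<8,1>
— RS: 3×3; PE[0][2] trace:
  0: (0,2).acc=0  regs=<0,0>
  1: (0,2).acc=0  regs=<0,0>
  2: (0,2).acc=130  regs=<130,7>
  3: (0,2).acc=100  regs=<100,7>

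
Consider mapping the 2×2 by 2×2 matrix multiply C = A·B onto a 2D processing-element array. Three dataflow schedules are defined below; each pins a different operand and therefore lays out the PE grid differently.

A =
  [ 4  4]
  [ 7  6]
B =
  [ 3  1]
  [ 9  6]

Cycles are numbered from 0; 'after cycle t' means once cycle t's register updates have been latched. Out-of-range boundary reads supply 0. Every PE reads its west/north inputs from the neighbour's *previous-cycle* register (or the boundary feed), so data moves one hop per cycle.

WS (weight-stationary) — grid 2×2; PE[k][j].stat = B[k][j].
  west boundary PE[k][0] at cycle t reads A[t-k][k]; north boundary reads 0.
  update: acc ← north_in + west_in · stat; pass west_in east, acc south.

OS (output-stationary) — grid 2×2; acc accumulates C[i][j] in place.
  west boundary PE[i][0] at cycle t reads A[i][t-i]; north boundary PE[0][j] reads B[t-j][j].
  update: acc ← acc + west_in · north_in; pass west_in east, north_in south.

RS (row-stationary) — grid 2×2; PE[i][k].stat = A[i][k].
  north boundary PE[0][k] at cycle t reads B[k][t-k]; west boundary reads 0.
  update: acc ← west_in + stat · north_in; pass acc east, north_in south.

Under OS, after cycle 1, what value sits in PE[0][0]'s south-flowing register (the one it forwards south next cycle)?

Tracing OS — 2×2 array, target PE[0][0]:
  @0  [0,0]  acc 12  |  →4  ↓3
  @1  [0,0]  acc 48  |  →4  ↓9

register = 9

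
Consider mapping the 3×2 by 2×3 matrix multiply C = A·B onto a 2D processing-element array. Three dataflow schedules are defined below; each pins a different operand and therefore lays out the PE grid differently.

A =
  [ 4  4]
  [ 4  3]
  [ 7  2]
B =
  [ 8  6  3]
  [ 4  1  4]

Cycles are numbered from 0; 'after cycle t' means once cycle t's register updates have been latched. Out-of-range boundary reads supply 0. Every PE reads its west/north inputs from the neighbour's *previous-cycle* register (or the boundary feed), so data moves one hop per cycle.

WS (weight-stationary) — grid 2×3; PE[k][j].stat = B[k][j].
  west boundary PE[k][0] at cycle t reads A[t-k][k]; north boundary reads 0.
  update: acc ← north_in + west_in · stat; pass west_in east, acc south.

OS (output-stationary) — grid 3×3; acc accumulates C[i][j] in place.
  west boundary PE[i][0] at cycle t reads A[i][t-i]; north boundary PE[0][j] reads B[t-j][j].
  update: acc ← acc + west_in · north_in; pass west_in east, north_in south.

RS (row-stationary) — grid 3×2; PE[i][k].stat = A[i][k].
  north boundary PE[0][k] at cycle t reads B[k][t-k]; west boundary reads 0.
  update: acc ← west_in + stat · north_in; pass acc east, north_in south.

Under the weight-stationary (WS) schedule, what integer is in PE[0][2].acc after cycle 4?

WS (2×3). Following PE[0][2] plus its west/north inputs:
  t=0 PE[0][1]: acc=0 h=0 v=0
  t=0 PE[0][2]: acc=0 h=0 v=0
  t=1 PE[0][1]: acc=24 h=4 v=24
  t=1 PE[0][2]: acc=0 h=0 v=0
  t=2 PE[0][1]: acc=24 h=4 v=24
  t=2 PE[0][2]: acc=12 h=4 v=12
  t=3 PE[0][1]: acc=42 h=7 v=42
  t=3 PE[0][2]: acc=12 h=4 v=12
  t=4 PE[0][1]: acc=0 h=0 v=0
  t=4 PE[0][2]: acc=21 h=7 v=21

PE[0][2].acc = 21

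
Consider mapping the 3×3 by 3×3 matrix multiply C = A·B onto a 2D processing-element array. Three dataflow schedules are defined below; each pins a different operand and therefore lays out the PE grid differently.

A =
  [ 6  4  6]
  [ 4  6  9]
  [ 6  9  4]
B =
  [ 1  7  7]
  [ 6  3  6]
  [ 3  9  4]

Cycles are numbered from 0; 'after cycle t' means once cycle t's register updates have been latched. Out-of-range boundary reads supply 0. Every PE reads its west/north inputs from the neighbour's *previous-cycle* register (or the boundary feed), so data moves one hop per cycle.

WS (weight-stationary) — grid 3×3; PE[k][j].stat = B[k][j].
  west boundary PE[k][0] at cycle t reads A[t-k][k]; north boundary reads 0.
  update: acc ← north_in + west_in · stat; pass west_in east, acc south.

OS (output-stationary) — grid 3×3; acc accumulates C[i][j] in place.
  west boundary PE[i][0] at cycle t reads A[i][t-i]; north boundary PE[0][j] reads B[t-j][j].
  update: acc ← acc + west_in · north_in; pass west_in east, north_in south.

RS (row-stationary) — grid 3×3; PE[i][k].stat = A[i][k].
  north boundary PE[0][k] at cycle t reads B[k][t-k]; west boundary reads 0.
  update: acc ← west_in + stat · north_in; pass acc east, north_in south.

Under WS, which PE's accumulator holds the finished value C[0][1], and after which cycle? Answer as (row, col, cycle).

(row, col, cycle) = (2, 1, 3)

WS: C[0][1] accumulates in PE[2][1]:
  step 0 · PE2,1: acc=0; fwd→0 fwd↓0
  step 1 · PE2,1: acc=0; fwd→0 fwd↓0
  step 2 · PE2,1: acc=0; fwd→0 fwd↓0
  step 3 · PE2,1: acc=108; fwd→6 fwd↓108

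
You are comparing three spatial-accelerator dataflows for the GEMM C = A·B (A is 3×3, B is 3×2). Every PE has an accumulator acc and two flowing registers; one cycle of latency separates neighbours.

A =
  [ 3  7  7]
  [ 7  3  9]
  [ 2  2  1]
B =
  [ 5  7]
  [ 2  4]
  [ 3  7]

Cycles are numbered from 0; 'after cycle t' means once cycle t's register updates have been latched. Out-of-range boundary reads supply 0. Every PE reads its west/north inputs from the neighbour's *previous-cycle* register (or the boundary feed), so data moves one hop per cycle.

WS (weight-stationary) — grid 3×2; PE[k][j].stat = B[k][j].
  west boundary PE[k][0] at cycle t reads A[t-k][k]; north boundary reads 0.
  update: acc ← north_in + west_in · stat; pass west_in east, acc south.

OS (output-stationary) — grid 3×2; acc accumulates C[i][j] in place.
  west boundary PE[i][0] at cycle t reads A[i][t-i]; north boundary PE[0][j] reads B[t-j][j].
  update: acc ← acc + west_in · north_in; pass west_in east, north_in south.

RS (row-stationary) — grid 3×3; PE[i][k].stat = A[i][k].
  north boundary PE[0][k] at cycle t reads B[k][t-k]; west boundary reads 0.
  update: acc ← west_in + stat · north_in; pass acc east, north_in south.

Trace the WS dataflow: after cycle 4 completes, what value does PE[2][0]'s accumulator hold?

PE[2][0].acc = 17

WS 3×2: PE[2][0] cycle-by-cycle (with neighbour feeds):
  @0  [1,0]  acc 0  |  →0  ↓0
  @0  [2,0]  acc 0  |  →0  ↓0
  @1  [1,0]  acc 29  |  →7  ↓29
  @1  [2,0]  acc 0  |  →0  ↓0
  @2  [1,0]  acc 41  |  →3  ↓41
  @2  [2,0]  acc 50  |  →7  ↓50
  @3  [1,0]  acc 14  |  →2  ↓14
  @3  [2,0]  acc 68  |  →9  ↓68
  @4  [1,0]  acc 0  |  →0  ↓0
  @4  [2,0]  acc 17  |  →1  ↓17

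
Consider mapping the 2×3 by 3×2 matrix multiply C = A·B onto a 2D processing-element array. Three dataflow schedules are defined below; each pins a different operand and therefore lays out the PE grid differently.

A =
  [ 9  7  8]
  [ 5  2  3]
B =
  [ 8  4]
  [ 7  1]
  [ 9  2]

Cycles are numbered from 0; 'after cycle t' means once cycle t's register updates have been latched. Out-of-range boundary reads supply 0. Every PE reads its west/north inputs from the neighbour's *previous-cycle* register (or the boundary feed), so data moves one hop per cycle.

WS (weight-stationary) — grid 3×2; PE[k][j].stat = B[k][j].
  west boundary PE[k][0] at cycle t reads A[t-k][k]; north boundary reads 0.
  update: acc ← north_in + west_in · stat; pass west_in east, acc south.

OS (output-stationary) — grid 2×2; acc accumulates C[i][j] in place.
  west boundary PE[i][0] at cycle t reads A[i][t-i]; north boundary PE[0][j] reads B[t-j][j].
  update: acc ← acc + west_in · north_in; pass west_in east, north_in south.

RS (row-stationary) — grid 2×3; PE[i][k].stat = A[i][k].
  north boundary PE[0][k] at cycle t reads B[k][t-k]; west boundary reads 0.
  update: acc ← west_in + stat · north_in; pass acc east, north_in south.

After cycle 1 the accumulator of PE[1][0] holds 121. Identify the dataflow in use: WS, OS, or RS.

dataflow = WS

WS [3×2] PE[1][0] across cycles:
  cycle 0: PE[1][0] → acc 0, east 0, south 0
  cycle 1: PE[1][0] → acc 121, east 7, south 121
OS [2×2] PE[1][0] across cycles:
  cycle 0: PE[1][0] → acc 0, east 0, south 0
  cycle 1: PE[1][0] → acc 40, east 5, south 8
RS [2×3] PE[1][0] across cycles:
  cycle 0: PE[1][0] → acc 0, east 0, south 0
  cycle 1: PE[1][0] → acc 40, east 40, south 8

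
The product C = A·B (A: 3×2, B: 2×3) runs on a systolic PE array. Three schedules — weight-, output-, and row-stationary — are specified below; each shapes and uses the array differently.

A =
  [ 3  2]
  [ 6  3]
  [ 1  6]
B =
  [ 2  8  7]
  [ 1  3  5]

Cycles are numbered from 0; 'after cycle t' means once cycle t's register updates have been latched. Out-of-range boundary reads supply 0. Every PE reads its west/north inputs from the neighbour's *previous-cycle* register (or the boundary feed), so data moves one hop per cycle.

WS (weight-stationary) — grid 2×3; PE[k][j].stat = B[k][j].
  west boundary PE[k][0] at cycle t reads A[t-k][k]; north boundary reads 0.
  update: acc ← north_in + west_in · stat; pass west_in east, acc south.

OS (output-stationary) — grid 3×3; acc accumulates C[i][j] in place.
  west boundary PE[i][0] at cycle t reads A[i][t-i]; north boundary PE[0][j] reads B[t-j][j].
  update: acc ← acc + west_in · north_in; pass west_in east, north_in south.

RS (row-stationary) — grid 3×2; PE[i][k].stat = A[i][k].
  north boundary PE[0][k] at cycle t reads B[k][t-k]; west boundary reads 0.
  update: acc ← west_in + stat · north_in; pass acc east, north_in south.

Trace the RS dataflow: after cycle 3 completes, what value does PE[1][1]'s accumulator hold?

PE[1][1].acc = 57

RS 3×2: PE[1][1] cycle-by-cycle (with neighbour feeds):
  step 0 · PE0,1: acc=0; fwd→0 fwd↓0
  step 0 · PE1,0: acc=0; fwd→0 fwd↓0
  step 0 · PE1,1: acc=0; fwd→0 fwd↓0
  step 1 · PE0,1: acc=8; fwd→8 fwd↓1
  step 1 · PE1,0: acc=12; fwd→12 fwd↓2
  step 1 · PE1,1: acc=0; fwd→0 fwd↓0
  step 2 · PE0,1: acc=30; fwd→30 fwd↓3
  step 2 · PE1,0: acc=48; fwd→48 fwd↓8
  step 2 · PE1,1: acc=15; fwd→15 fwd↓1
  step 3 · PE0,1: acc=31; fwd→31 fwd↓5
  step 3 · PE1,0: acc=42; fwd→42 fwd↓7
  step 3 · PE1,1: acc=57; fwd→57 fwd↓3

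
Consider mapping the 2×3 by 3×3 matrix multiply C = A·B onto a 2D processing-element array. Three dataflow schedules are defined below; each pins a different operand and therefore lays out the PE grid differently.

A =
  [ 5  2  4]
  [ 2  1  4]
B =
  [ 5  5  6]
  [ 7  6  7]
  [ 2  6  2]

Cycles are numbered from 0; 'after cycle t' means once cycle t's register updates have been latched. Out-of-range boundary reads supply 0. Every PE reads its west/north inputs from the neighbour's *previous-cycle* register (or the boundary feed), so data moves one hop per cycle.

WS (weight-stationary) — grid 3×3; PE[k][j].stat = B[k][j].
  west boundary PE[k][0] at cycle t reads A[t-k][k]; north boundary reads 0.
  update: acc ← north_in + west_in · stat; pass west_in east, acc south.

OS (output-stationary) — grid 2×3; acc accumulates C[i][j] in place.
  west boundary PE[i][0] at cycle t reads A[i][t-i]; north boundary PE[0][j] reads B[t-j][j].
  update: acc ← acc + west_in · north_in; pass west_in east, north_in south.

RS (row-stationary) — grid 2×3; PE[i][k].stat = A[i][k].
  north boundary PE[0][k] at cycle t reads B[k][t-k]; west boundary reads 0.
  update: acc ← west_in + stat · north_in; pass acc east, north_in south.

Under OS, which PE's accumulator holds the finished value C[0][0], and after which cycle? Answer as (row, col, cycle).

(row, col, cycle) = (0, 0, 2)

OS: C[0][0] accumulates in PE[0][0]:
  0: (0,0).acc=25  regs=<5,5>
  1: (0,0).acc=39  regs=<2,7>
  2: (0,0).acc=47  regs=<4,2>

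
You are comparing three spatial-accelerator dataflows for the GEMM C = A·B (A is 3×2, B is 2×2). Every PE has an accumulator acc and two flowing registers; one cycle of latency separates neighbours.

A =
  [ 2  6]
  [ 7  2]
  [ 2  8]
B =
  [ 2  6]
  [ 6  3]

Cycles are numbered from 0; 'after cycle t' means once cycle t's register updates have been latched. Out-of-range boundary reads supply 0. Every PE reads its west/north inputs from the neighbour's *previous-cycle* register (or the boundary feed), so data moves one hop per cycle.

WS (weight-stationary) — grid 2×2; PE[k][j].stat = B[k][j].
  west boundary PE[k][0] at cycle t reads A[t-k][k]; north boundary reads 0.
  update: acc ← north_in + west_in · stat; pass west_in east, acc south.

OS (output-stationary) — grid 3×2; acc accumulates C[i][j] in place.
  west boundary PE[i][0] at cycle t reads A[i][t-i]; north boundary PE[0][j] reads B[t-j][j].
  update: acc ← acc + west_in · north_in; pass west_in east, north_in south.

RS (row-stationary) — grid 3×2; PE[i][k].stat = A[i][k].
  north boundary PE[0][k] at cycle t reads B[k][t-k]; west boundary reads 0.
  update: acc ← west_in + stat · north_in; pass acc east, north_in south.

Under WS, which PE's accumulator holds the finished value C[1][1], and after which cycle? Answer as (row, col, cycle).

Under WS, C[1][1] lands at PE[1][1]:
  t=0 PE[1][1]: acc=0 h=0 v=0
  t=1 PE[1][1]: acc=0 h=0 v=0
  t=2 PE[1][1]: acc=30 h=6 v=30
  t=3 PE[1][1]: acc=48 h=2 v=48

(row, col, cycle) = (1, 1, 3)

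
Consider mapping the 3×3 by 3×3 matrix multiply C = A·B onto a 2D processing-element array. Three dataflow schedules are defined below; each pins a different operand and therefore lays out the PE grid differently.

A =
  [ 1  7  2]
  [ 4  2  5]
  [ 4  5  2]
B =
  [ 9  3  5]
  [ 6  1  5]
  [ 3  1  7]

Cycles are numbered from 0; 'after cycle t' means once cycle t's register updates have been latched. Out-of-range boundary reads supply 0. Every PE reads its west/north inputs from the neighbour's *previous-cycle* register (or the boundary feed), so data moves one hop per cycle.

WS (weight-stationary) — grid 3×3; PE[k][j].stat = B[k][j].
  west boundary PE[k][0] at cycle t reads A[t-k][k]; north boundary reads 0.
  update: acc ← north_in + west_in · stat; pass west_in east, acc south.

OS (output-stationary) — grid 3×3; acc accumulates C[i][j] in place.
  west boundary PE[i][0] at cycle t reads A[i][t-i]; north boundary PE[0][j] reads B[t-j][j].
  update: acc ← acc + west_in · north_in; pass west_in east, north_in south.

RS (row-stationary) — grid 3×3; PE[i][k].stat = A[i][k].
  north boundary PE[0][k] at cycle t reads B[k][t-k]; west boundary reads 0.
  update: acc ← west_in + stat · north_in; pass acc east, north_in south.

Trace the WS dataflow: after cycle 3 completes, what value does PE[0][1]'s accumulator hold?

WS (3×3). Following PE[0][1] plus its west/north inputs:
  cycle 0: PE[0][0] → acc 9, east 1, south 9
  cycle 0: PE[0][1] → acc 0, east 0, south 0
  cycle 1: PE[0][0] → acc 36, east 4, south 36
  cycle 1: PE[0][1] → acc 3, east 1, south 3
  cycle 2: PE[0][0] → acc 36, east 4, south 36
  cycle 2: PE[0][1] → acc 12, east 4, south 12
  cycle 3: PE[0][0] → acc 0, east 0, south 0
  cycle 3: PE[0][1] → acc 12, east 4, south 12

PE[0][1].acc = 12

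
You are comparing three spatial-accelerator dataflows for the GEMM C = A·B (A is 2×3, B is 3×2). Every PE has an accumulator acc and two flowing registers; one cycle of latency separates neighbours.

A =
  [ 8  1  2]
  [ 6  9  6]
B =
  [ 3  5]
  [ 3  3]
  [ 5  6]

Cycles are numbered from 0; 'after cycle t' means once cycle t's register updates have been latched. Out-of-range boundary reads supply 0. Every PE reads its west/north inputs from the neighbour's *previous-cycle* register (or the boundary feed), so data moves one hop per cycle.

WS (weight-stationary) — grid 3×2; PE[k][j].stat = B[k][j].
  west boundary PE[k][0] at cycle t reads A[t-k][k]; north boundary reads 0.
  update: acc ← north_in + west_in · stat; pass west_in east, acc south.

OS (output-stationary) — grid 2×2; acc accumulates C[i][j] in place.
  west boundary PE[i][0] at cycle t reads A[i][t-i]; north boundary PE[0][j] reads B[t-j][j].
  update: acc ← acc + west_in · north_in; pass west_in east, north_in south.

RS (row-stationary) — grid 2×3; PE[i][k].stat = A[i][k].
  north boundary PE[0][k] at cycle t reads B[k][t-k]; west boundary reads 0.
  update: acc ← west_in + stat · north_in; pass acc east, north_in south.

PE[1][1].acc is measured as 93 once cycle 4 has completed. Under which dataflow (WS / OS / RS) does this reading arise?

— WS: 3×2; PE[1][1] trace:
  t=0 PE[1][1]: acc=0 h=0 v=0
  t=1 PE[1][1]: acc=0 h=0 v=0
  t=2 PE[1][1]: acc=43 h=1 v=43
  t=3 PE[1][1]: acc=57 h=9 v=57
  t=4 PE[1][1]: acc=0 h=0 v=0
— OS: 2×2; PE[1][1] trace:
  t=0 PE[1][1]: acc=0 h=0 v=0
  t=1 PE[1][1]: acc=0 h=0 v=0
  t=2 PE[1][1]: acc=30 h=6 v=5
  t=3 PE[1][1]: acc=57 h=9 v=3
  t=4 PE[1][1]: acc=93 h=6 v=6
— RS: 2×3; PE[1][1] trace:
  t=0 PE[1][1]: acc=0 h=0 v=0
  t=1 PE[1][1]: acc=0 h=0 v=0
  t=2 PE[1][1]: acc=45 h=45 v=3
  t=3 PE[1][1]: acc=57 h=57 v=3
  t=4 PE[1][1]: acc=0 h=0 v=0

dataflow = OS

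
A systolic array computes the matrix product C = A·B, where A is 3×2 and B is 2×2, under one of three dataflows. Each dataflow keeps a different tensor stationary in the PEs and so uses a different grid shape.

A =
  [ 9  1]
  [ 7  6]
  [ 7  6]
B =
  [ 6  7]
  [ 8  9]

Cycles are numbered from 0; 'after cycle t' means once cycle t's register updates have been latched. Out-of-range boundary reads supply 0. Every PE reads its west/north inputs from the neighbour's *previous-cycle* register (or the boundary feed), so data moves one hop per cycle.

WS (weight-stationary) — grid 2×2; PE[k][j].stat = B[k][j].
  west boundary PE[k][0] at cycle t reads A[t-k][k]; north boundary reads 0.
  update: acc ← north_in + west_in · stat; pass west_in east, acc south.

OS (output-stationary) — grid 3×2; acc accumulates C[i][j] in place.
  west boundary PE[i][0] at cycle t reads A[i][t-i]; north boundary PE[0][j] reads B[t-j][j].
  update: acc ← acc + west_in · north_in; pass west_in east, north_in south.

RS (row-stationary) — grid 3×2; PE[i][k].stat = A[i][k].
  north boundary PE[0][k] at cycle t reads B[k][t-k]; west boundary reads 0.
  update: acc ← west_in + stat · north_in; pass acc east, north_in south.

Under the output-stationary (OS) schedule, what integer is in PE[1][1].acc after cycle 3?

OS 3×2: PE[1][1] cycle-by-cycle (with neighbour feeds):
  @0  [0,1]  acc 0  |  →0  ↓0
  @0  [1,0]  acc 0  |  →0  ↓0
  @0  [1,1]  acc 0  |  →0  ↓0
  @1  [0,1]  acc 63  |  →9  ↓7
  @1  [1,0]  acc 42  |  →7  ↓6
  @1  [1,1]  acc 0  |  →0  ↓0
  @2  [0,1]  acc 72  |  →1  ↓9
  @2  [1,0]  acc 90  |  →6  ↓8
  @2  [1,1]  acc 49  |  →7  ↓7
  @3  [0,1]  acc 72  |  →0  ↓0
  @3  [1,0]  acc 90  |  →0  ↓0
  @3  [1,1]  acc 103  |  →6  ↓9

PE[1][1].acc = 103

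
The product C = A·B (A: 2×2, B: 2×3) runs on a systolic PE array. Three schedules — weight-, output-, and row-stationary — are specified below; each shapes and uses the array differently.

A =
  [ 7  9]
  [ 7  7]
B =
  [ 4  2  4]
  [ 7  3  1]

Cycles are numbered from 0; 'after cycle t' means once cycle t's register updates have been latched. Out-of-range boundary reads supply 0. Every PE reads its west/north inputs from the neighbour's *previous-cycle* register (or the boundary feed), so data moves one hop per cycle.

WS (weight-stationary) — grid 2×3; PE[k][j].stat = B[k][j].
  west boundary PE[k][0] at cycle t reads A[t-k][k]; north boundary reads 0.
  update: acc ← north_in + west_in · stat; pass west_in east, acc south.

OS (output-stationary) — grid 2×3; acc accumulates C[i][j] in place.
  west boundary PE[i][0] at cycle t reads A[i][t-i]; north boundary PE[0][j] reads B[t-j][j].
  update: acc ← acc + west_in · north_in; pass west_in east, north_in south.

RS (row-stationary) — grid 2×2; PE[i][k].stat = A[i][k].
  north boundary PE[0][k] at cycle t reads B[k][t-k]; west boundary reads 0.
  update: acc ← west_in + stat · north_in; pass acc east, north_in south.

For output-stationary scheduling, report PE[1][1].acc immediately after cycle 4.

PE[1][1].acc = 35

OS 2×3: PE[1][1] cycle-by-cycle (with neighbour feeds):
  step 0 · PE0,1: acc=0; fwd→0 fwd↓0
  step 0 · PE1,0: acc=0; fwd→0 fwd↓0
  step 0 · PE1,1: acc=0; fwd→0 fwd↓0
  step 1 · PE0,1: acc=14; fwd→7 fwd↓2
  step 1 · PE1,0: acc=28; fwd→7 fwd↓4
  step 1 · PE1,1: acc=0; fwd→0 fwd↓0
  step 2 · PE0,1: acc=41; fwd→9 fwd↓3
  step 2 · PE1,0: acc=77; fwd→7 fwd↓7
  step 2 · PE1,1: acc=14; fwd→7 fwd↓2
  step 3 · PE0,1: acc=41; fwd→0 fwd↓0
  step 3 · PE1,0: acc=77; fwd→0 fwd↓0
  step 3 · PE1,1: acc=35; fwd→7 fwd↓3
  step 4 · PE0,1: acc=41; fwd→0 fwd↓0
  step 4 · PE1,0: acc=77; fwd→0 fwd↓0
  step 4 · PE1,1: acc=35; fwd→0 fwd↓0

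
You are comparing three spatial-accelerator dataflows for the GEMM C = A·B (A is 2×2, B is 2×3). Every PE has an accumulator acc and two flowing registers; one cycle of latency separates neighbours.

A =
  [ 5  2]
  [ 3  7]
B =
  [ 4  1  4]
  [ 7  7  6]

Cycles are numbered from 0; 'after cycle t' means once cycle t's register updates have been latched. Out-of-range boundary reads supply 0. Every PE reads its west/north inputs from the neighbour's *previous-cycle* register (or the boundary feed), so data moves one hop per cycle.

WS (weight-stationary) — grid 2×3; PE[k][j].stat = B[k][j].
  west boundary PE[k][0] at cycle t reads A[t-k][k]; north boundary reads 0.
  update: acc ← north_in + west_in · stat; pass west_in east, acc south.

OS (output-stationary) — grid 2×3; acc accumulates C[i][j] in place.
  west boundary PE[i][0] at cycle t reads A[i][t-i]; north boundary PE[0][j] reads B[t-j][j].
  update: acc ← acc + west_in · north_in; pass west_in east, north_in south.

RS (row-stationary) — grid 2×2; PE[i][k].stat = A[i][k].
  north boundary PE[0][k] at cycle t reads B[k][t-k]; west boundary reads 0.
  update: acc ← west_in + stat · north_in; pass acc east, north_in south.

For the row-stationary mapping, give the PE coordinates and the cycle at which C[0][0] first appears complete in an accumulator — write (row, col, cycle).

(row, col, cycle) = (0, 1, 1)

RS: C[0][0] accumulates in PE[0][1]:
  cycle 0: PE[0][1] → acc 0, east 0, south 0
  cycle 1: PE[0][1] → acc 34, east 34, south 7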